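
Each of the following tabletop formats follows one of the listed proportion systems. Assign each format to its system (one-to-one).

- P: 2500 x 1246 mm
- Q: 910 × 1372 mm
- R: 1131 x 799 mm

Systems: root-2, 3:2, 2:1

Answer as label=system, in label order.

P=2:1, Q=3:2, R=root-2

P = 2500/1246 ≈ 2.006 → 2:1 (2.000)
Q = 1372/910 ≈ 1.508 → 3:2 (1.500)
R = 1131/799 ≈ 1.416 → root-2 (1.414)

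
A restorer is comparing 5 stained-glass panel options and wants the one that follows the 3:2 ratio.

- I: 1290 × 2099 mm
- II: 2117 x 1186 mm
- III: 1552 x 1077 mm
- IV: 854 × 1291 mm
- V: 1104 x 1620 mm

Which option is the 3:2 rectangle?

IV

Target 3:2 ≈ 1.500.
I: 1.627 (Δ0.127)  II: 1.785 (Δ0.285)  III: 1.441 (Δ0.059)  IV: 1.512 (Δ0.012)  V: 1.467 (Δ0.033)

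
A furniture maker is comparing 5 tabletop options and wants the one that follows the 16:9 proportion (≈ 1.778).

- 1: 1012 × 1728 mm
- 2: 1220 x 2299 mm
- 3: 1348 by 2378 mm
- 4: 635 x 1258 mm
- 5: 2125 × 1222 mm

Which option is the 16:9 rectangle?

3

Ratios (long/short): 1 ≈ 1.708; 2 ≈ 1.884; 3 ≈ 1.764; 4 ≈ 1.981; 5 ≈ 1.739.
16:9 ≈ 1.778; option 3 is nearest (Δ 0.014).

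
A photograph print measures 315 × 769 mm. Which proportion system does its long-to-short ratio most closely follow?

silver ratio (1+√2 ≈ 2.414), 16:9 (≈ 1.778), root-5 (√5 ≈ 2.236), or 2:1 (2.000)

silver ratio

Ratio = 769 / 315 ≈ 2.441.
Distances: silver ratio 2.414 (Δ 0.027); 16:9 1.778 (Δ 0.663); root-5 2.236 (Δ 0.205); 2:1 2.000 (Δ 0.441).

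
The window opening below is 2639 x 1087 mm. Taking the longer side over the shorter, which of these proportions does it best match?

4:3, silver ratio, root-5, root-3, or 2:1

Ratio = 2639 / 1087 ≈ 2.428.
Distances: 4:3 1.333 (Δ 1.095); silver ratio 2.414 (Δ 0.014); root-5 2.236 (Δ 0.192); root-3 1.732 (Δ 0.696); 2:1 2.000 (Δ 0.428).

silver ratio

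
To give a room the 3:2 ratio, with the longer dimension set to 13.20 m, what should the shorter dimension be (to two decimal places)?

8.80 m

3:2 = 1.50000.
Shorter side = 13.20 ÷ 1.50000 ≈ 8.8000 → 8.80 m.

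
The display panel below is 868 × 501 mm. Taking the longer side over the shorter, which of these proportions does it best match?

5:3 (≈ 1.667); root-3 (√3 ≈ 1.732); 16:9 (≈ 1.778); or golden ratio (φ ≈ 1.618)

Ratio = 868 / 501 ≈ 1.733.
Distances: 5:3 1.667 (Δ 0.066); root-3 1.732 (Δ 0.001); 16:9 1.778 (Δ 0.045); golden ratio 1.618 (Δ 0.115).

root-3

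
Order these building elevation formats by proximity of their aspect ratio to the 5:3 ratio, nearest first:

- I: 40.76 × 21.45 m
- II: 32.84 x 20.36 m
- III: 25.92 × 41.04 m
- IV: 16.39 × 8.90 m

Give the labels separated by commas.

Ratios: I = 40.76 / 21.45 ≈ 1.900; II = 32.84 / 20.36 ≈ 1.613; III = 41.04 / 25.92 ≈ 1.583; IV = 16.39 / 8.90 ≈ 1.842.
|Δ from 1.667|: I 0.233; II 0.054; III 0.084; IV 0.175.

II, III, IV, I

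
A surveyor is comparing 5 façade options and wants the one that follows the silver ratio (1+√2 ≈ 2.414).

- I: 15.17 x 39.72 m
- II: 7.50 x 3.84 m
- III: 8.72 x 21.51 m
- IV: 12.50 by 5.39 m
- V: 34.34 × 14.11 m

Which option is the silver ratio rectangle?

V

Target silver ratio ≈ 2.414.
I: 2.618 (Δ0.204)  II: 1.953 (Δ0.461)  III: 2.467 (Δ0.053)  IV: 2.319 (Δ0.095)  V: 2.434 (Δ0.020)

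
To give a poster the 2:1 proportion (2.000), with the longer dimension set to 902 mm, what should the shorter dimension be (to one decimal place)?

2:1 = 2.00000.
Shorter side = 902 ÷ 2.00000 ≈ 451.000 → 451.0 mm.

451.0 mm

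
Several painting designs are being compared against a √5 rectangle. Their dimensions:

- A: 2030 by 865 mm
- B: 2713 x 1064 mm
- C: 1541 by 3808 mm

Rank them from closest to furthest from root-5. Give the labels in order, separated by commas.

A, C, B

A: 2030/865 ≈ 2.347 → |2.347 − 2.236| = 0.111
B: 2713/1064 ≈ 2.550 → |2.550 − 2.236| = 0.314
C: 3808/1541 ≈ 2.471 → |2.471 − 2.236| = 0.235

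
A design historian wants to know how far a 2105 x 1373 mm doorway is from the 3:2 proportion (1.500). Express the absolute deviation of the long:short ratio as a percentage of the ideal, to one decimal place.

2.2%

Ratio = 2105 / 1373 ≈ 1.5331.
Ideal 3:2 = 1.5000. |1.5331 − 1.5000| / 1.5000 ≈ 2.21% → 2.2%.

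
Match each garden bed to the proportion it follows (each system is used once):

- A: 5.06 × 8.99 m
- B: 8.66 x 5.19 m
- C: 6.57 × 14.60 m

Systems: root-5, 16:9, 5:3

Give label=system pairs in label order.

A=16:9, B=5:3, C=root-5

A = 8.99/5.06 ≈ 1.777 → 16:9 (1.778)
B = 8.66/5.19 ≈ 1.669 → 5:3 (1.667)
C = 14.60/6.57 ≈ 2.222 → root-5 (2.236)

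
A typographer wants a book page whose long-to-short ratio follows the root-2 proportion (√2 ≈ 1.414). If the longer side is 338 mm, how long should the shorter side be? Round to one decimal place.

239.0 mm

root-2 ≈ 1.41421.
Shorter side = 338 ÷ 1.41421 ≈ 239.003 → 239.0 mm.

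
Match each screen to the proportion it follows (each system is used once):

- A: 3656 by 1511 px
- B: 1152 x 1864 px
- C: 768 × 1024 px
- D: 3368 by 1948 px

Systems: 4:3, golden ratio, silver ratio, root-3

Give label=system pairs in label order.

A=silver ratio, B=golden ratio, C=4:3, D=root-3

Ratios: A ≈ 2.420; B ≈ 1.618; C ≈ 1.333; D ≈ 1.729.
Targets: 4:3 ≈ 1.333; golden ratio ≈ 1.618; silver ratio ≈ 2.414; root-3 ≈ 1.732.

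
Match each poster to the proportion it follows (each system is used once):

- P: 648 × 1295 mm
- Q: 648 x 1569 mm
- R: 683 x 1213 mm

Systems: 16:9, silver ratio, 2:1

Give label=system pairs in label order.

P=2:1, Q=silver ratio, R=16:9

P = 1295/648 ≈ 1.998 → 2:1 (2.000)
Q = 1569/648 ≈ 2.421 → silver ratio (2.414)
R = 1213/683 ≈ 1.776 → 16:9 (1.778)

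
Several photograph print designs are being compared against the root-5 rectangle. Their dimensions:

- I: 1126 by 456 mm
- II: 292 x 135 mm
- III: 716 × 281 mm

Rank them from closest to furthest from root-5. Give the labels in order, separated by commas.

II, I, III

Ratios: I = 1126 / 456 ≈ 2.469; II = 292 / 135 ≈ 2.163; III = 716 / 281 ≈ 2.548.
|Δ from 2.236|: I 0.233; II 0.073; III 0.312.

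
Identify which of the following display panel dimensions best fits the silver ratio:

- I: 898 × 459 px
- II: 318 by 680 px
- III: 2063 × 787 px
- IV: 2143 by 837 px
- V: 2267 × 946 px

V

Target silver ratio ≈ 2.414.
I: 1.956 (Δ0.458)  II: 2.138 (Δ0.276)  III: 2.621 (Δ0.207)  IV: 2.560 (Δ0.146)  V: 2.396 (Δ0.018)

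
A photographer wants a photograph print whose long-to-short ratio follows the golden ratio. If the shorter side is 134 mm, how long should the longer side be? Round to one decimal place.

216.8 mm

golden ratio ≈ 1.61803.
Longer side = 134 × 1.61803 ≈ 216.816 → 216.8 mm.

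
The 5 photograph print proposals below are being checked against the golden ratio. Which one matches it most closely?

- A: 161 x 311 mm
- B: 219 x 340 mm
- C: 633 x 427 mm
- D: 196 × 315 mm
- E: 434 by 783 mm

D

Ratios (long/short): A ≈ 1.932; B ≈ 1.553; C ≈ 1.482; D ≈ 1.607; E ≈ 1.804.
golden ratio ≈ 1.618; option D is nearest (Δ 0.011).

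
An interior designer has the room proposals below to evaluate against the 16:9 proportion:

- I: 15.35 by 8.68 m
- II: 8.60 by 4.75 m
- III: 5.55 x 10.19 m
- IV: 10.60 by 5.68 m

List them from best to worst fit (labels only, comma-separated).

I: 15.35/8.68 ≈ 1.768 → |1.768 − 1.778| = 0.010
II: 8.60/4.75 ≈ 1.811 → |1.811 − 1.778| = 0.033
III: 10.19/5.55 ≈ 1.836 → |1.836 − 1.778| = 0.058
IV: 10.60/5.68 ≈ 1.866 → |1.866 − 1.778| = 0.088

I, II, III, IV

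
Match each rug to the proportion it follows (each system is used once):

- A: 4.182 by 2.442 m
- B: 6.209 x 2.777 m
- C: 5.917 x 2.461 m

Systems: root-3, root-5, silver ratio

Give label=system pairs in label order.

A = 4.182/2.442 ≈ 1.713 → root-3 (1.732)
B = 6.209/2.777 ≈ 2.236 → root-5 (2.236)
C = 5.917/2.461 ≈ 2.404 → silver ratio (2.414)

A=root-3, B=root-5, C=silver ratio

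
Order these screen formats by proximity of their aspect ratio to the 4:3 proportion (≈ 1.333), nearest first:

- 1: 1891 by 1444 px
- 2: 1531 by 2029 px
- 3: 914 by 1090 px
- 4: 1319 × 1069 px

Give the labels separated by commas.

2, 1, 4, 3

1: 1891/1444 ≈ 1.310 → |1.310 − 1.333| = 0.023
2: 2029/1531 ≈ 1.325 → |1.325 − 1.333| = 0.008
3: 1090/914 ≈ 1.193 → |1.193 − 1.333| = 0.140
4: 1319/1069 ≈ 1.234 → |1.234 − 1.333| = 0.099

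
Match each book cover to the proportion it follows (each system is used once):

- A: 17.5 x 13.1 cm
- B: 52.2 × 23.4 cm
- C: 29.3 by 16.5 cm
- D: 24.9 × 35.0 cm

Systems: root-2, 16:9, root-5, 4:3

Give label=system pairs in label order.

A=4:3, B=root-5, C=16:9, D=root-2

Ratios: A ≈ 1.336; B ≈ 2.231; C ≈ 1.776; D ≈ 1.406.
Targets: root-2 ≈ 1.414; 16:9 ≈ 1.778; root-5 ≈ 2.236; 4:3 ≈ 1.333.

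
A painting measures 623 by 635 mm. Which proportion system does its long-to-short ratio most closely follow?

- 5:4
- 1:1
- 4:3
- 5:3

Ratio = 635 / 623 ≈ 1.019.
Distances: 5:4 1.250 (Δ 0.231); 1:1 1.000 (Δ 0.019); 4:3 1.333 (Δ 0.314); 5:3 1.667 (Δ 0.648).

1:1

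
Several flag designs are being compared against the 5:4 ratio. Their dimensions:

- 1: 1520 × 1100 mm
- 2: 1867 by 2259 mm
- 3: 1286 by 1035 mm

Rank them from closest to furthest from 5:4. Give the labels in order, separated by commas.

Ratios: 1 = 1520 / 1100 ≈ 1.382; 2 = 2259 / 1867 ≈ 1.210; 3 = 1286 / 1035 ≈ 1.243.
|Δ from 1.250|: 1 0.132; 2 0.040; 3 0.007.

3, 2, 1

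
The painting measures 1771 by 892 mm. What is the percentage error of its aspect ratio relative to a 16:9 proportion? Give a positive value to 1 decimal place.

Ratio = 1771 / 892 ≈ 1.9854.
Ideal 16:9 ≈ 1.7778. |1.9854 − 1.7778| / 1.7778 ≈ 11.68% → 11.7%.

11.7%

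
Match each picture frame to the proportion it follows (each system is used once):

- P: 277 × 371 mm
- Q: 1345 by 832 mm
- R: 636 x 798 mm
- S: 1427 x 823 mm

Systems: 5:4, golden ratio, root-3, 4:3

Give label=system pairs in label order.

Ratios: P ≈ 1.339; Q ≈ 1.617; R ≈ 1.255; S ≈ 1.734.
Targets: 5:4 ≈ 1.250; golden ratio ≈ 1.618; root-3 ≈ 1.732; 4:3 ≈ 1.333.

P=4:3, Q=golden ratio, R=5:4, S=root-3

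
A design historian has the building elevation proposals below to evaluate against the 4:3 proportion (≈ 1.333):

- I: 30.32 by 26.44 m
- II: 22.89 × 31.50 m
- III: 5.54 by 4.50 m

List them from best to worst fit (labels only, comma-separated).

I: 30.32/26.44 ≈ 1.147 → |1.147 − 1.333| = 0.186
II: 31.50/22.89 ≈ 1.376 → |1.376 − 1.333| = 0.043
III: 5.54/4.50 ≈ 1.231 → |1.231 − 1.333| = 0.102

II, III, I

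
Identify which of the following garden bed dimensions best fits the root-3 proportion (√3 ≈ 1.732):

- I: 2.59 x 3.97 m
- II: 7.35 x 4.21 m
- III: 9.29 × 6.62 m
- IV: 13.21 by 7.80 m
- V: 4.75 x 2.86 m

Target root-3 ≈ 1.732.
I: 1.533 (Δ0.199)  II: 1.746 (Δ0.014)  III: 1.403 (Δ0.329)  IV: 1.694 (Δ0.038)  V: 1.661 (Δ0.071)

II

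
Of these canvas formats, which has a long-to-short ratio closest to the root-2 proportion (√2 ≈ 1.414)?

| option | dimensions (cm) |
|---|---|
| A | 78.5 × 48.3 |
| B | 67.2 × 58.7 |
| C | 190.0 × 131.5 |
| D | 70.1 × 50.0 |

D

Target root-2 ≈ 1.414.
A: 1.625 (Δ0.211)  B: 1.145 (Δ0.269)  C: 1.445 (Δ0.031)  D: 1.402 (Δ0.012)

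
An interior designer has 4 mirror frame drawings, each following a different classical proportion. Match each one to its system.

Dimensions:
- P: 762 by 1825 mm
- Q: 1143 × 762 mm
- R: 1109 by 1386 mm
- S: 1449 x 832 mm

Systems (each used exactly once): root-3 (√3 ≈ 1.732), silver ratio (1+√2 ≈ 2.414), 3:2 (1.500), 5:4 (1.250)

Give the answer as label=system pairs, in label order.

P = 1825/762 ≈ 2.395 → silver ratio (2.414)
Q = 1143/762 ≈ 1.500 → 3:2 (1.500)
R = 1386/1109 ≈ 1.250 → 5:4 (1.250)
S = 1449/832 ≈ 1.742 → root-3 (1.732)

P=silver ratio, Q=3:2, R=5:4, S=root-3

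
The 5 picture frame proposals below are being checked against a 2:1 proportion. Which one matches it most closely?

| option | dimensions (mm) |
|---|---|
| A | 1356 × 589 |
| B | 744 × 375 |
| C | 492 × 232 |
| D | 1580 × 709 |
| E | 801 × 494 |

Target 2:1 ≈ 2.000.
A: 2.302 (Δ0.302)  B: 1.984 (Δ0.016)  C: 2.121 (Δ0.121)  D: 2.228 (Δ0.228)  E: 1.621 (Δ0.379)

B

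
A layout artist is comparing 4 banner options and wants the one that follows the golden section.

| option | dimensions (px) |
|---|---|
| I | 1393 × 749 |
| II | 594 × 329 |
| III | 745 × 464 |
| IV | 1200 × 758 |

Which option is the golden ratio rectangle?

Ratios (long/short): I ≈ 1.860; II ≈ 1.805; III ≈ 1.606; IV ≈ 1.583.
golden ratio ≈ 1.618; option III is nearest (Δ 0.012).

III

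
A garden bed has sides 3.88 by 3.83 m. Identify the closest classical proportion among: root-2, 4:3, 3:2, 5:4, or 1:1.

1:1

Ratio = 3.88 / 3.83 ≈ 1.013.
Distances: root-2 1.414 (Δ 0.401); 4:3 1.333 (Δ 0.320); 3:2 1.500 (Δ 0.487); 5:4 1.250 (Δ 0.237); 1:1 1.000 (Δ 0.013).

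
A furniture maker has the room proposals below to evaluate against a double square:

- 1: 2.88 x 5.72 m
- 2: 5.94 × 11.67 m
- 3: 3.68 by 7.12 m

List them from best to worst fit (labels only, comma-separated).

Ratios: 1 = 5.72 / 2.88 ≈ 1.986; 2 = 11.67 / 5.94 ≈ 1.965; 3 = 7.12 / 3.68 ≈ 1.935.
|Δ from 2.000|: 1 0.014; 2 0.035; 3 0.065.

1, 2, 3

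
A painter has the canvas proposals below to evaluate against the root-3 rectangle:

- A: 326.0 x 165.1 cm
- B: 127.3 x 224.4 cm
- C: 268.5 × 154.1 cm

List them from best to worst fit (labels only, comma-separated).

A: 326.0/165.1 ≈ 1.975 → |1.975 − 1.732| = 0.243
B: 224.4/127.3 ≈ 1.763 → |1.763 − 1.732| = 0.031
C: 268.5/154.1 ≈ 1.742 → |1.742 − 1.732| = 0.010

C, B, A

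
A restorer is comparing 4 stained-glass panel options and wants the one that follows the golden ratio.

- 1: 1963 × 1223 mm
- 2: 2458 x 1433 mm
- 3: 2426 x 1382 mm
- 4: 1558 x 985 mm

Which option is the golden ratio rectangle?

1

Ratios (long/short): 1 ≈ 1.605; 2 ≈ 1.715; 3 ≈ 1.755; 4 ≈ 1.582.
golden ratio ≈ 1.618; option 1 is nearest (Δ 0.013).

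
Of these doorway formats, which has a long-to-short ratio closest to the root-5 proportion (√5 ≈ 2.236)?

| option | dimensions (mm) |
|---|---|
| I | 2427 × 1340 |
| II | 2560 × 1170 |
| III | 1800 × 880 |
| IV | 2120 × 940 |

Ratios (long/short): I ≈ 1.811; II ≈ 2.188; III ≈ 2.045; IV ≈ 2.255.
root-5 ≈ 2.236; option IV is nearest (Δ 0.019).

IV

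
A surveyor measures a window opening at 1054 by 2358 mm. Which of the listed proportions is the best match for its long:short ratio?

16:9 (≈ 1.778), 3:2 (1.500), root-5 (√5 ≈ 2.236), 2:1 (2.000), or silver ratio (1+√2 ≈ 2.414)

root-5

Ratio = 2358 / 1054 ≈ 2.237.
Distances: 16:9 1.778 (Δ 0.459); 3:2 1.500 (Δ 0.737); root-5 2.236 (Δ 0.001); 2:1 2.000 (Δ 0.237); silver ratio 2.414 (Δ 0.177).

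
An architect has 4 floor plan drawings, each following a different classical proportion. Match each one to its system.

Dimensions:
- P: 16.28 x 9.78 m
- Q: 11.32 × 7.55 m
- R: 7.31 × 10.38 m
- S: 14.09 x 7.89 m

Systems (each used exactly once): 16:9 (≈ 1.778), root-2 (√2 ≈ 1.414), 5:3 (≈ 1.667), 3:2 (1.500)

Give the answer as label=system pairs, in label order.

P=5:3, Q=3:2, R=root-2, S=16:9

P = 16.28/9.78 ≈ 1.665 → 5:3 (1.667)
Q = 11.32/7.55 ≈ 1.499 → 3:2 (1.500)
R = 10.38/7.31 ≈ 1.420 → root-2 (1.414)
S = 14.09/7.89 ≈ 1.786 → 16:9 (1.778)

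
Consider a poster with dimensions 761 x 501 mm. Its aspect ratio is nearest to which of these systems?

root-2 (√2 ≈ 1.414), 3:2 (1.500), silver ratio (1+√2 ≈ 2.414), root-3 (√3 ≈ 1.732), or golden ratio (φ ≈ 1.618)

3:2

761/501 ≈ 1.519. Nearest candidates are 3:2 (1.500, off by 0.019) and golden ratio (1.618, off by 0.099).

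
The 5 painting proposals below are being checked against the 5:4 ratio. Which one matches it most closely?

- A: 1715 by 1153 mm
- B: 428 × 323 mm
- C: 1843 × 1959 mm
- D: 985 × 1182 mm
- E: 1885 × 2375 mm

E

Ratios (long/short): A ≈ 1.487; B ≈ 1.325; C ≈ 1.063; D ≈ 1.200; E ≈ 1.260.
5:4 ≈ 1.250; option E is nearest (Δ 0.010).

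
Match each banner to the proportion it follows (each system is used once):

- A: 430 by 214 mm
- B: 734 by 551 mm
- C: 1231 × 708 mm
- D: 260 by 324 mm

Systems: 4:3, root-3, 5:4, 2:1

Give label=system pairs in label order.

A=2:1, B=4:3, C=root-3, D=5:4

Ratios: A ≈ 2.009; B ≈ 1.332; C ≈ 1.739; D ≈ 1.246.
Targets: 4:3 ≈ 1.333; root-3 ≈ 1.732; 5:4 ≈ 1.250; 2:1 ≈ 2.000.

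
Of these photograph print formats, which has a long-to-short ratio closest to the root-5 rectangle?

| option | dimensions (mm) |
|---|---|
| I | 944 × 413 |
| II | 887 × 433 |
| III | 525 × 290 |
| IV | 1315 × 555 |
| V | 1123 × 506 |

Ratios (long/short): I ≈ 2.286; II ≈ 2.048; III ≈ 1.810; IV ≈ 2.369; V ≈ 2.219.
root-5 ≈ 2.236; option V is nearest (Δ 0.017).

V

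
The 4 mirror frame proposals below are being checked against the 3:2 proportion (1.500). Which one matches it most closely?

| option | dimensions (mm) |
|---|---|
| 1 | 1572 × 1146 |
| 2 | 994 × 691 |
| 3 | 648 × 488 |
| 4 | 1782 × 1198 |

4

Ratios (long/short): 1 ≈ 1.372; 2 ≈ 1.438; 3 ≈ 1.328; 4 ≈ 1.487.
3:2 ≈ 1.500; option 4 is nearest (Δ 0.013).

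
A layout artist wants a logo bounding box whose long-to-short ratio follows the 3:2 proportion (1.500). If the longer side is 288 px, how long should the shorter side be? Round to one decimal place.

3:2 = 1.50000.
Shorter side = 288 ÷ 1.50000 ≈ 192.000 → 192.0 px.

192.0 px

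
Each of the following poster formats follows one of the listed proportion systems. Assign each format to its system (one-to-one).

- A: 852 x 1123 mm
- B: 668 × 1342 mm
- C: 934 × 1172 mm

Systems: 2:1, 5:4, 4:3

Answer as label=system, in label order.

Ratios: A ≈ 1.318; B ≈ 2.009; C ≈ 1.255.
Targets: 2:1 ≈ 2.000; 5:4 ≈ 1.250; 4:3 ≈ 1.333.

A=4:3, B=2:1, C=5:4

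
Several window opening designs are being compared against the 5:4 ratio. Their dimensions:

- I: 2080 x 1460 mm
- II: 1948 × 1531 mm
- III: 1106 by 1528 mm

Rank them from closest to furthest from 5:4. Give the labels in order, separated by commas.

Ratios: I = 2080 / 1460 ≈ 1.425; II = 1948 / 1531 ≈ 1.272; III = 1528 / 1106 ≈ 1.382.
|Δ from 1.250|: I 0.175; II 0.022; III 0.132.

II, III, I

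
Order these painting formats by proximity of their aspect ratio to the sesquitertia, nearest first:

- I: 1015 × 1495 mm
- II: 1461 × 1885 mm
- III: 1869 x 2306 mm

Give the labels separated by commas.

II, III, I

I: 1495/1015 ≈ 1.473 → |1.473 − 1.333| = 0.140
II: 1885/1461 ≈ 1.290 → |1.290 − 1.333| = 0.043
III: 2306/1869 ≈ 1.234 → |1.234 − 1.333| = 0.099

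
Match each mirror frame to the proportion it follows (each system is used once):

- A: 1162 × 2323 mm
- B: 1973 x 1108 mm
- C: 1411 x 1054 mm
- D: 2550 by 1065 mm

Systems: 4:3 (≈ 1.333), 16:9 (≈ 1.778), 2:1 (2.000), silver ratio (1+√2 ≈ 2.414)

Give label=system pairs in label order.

A=2:1, B=16:9, C=4:3, D=silver ratio

A = 2323/1162 ≈ 1.999 → 2:1 (2.000)
B = 1973/1108 ≈ 1.781 → 16:9 (1.778)
C = 1411/1054 ≈ 1.339 → 4:3 (1.333)
D = 2550/1065 ≈ 2.394 → silver ratio (2.414)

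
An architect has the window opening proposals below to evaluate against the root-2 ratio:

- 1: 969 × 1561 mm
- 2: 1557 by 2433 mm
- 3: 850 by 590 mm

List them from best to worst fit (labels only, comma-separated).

Ratios: 1 = 1561 / 969 ≈ 1.611; 2 = 2433 / 1557 ≈ 1.563; 3 = 850 / 590 ≈ 1.441.
|Δ from 1.414|: 1 0.197; 2 0.149; 3 0.027.

3, 2, 1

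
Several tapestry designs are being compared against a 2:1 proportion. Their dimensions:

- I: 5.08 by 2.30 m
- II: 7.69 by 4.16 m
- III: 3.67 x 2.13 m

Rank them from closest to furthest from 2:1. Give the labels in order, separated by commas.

Ratios: I = 5.08 / 2.30 ≈ 2.209; II = 7.69 / 4.16 ≈ 1.849; III = 3.67 / 2.13 ≈ 1.723.
|Δ from 2.000|: I 0.209; II 0.151; III 0.277.

II, I, III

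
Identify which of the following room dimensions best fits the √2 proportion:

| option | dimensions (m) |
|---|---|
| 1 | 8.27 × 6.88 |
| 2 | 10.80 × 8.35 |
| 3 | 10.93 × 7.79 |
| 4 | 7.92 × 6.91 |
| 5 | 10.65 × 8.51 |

3

Target root-2 ≈ 1.414.
1: 1.202 (Δ0.212)  2: 1.293 (Δ0.121)  3: 1.403 (Δ0.011)  4: 1.146 (Δ0.268)  5: 1.251 (Δ0.163)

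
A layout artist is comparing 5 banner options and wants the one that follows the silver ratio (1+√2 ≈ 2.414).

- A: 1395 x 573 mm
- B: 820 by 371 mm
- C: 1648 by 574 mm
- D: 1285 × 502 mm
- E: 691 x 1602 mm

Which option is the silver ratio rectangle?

Ratios (long/short): A ≈ 2.435; B ≈ 2.210; C ≈ 2.871; D ≈ 2.560; E ≈ 2.318.
silver ratio ≈ 2.414; option A is nearest (Δ 0.021).

A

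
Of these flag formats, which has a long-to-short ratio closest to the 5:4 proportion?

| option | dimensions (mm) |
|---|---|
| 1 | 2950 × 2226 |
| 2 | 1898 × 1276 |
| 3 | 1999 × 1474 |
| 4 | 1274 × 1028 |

Target 5:4 ≈ 1.250.
1: 1.325 (Δ0.075)  2: 1.487 (Δ0.237)  3: 1.356 (Δ0.106)  4: 1.239 (Δ0.011)

4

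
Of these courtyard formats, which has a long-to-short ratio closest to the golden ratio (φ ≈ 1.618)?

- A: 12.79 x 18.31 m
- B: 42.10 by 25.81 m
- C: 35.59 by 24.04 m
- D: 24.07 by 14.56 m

B

Target golden ratio ≈ 1.618.
A: 1.432 (Δ0.186)  B: 1.631 (Δ0.013)  C: 1.480 (Δ0.138)  D: 1.653 (Δ0.035)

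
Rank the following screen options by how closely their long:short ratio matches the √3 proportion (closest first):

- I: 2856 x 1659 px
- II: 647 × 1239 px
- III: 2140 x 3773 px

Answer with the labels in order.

Ratios: I = 2856 / 1659 ≈ 1.722; II = 1239 / 647 ≈ 1.915; III = 3773 / 2140 ≈ 1.763.
|Δ from 1.732|: I 0.010; II 0.183; III 0.031.

I, III, II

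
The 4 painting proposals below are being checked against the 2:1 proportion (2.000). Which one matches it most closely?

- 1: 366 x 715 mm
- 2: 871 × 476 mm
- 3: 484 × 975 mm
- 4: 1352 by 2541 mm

3

Ratios (long/short): 1 ≈ 1.954; 2 ≈ 1.830; 3 ≈ 2.014; 4 ≈ 1.879.
2:1 ≈ 2.000; option 3 is nearest (Δ 0.014).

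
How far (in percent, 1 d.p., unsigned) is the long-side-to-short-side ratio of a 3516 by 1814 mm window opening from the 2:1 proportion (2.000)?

3.1%

Ratio = 3516 / 1814 ≈ 1.9383.
Ideal 2:1 = 2.0000. |1.9383 − 2.0000| / 2.0000 ≈ 3.09% → 3.1%.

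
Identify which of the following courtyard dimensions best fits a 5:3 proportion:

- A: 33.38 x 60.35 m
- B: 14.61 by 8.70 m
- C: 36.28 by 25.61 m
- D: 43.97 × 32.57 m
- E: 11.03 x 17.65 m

Target 5:3 ≈ 1.667.
A: 1.808 (Δ0.141)  B: 1.679 (Δ0.012)  C: 1.417 (Δ0.250)  D: 1.350 (Δ0.317)  E: 1.600 (Δ0.067)

B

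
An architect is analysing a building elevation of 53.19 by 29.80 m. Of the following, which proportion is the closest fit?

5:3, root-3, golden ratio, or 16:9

16:9

53.19/29.80 ≈ 1.785. Nearest candidates are 16:9 (1.778, off by 0.007) and root-3 (1.732, off by 0.053).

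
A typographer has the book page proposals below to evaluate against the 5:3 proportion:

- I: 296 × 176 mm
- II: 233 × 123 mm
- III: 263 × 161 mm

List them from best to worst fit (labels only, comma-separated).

I: 296/176 ≈ 1.682 → |1.682 − 1.667| = 0.015
II: 233/123 ≈ 1.894 → |1.894 − 1.667| = 0.227
III: 263/161 ≈ 1.634 → |1.634 − 1.667| = 0.033

I, III, II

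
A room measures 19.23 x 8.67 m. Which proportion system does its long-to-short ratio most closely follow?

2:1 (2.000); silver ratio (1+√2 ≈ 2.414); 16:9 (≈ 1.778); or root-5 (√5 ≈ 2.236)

19.23/8.67 ≈ 2.218. Nearest candidates are root-5 (2.236, off by 0.018) and silver ratio (2.414, off by 0.196).

root-5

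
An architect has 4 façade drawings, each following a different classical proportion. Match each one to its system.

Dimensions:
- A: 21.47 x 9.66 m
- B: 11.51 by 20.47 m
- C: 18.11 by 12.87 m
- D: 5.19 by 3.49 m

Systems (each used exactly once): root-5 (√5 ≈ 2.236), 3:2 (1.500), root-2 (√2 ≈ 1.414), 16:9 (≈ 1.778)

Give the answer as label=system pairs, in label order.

Ratios: A ≈ 2.223; B ≈ 1.778; C ≈ 1.407; D ≈ 1.487.
Targets: root-5 ≈ 2.236; 3:2 ≈ 1.500; root-2 ≈ 1.414; 16:9 ≈ 1.778.

A=root-5, B=16:9, C=root-2, D=3:2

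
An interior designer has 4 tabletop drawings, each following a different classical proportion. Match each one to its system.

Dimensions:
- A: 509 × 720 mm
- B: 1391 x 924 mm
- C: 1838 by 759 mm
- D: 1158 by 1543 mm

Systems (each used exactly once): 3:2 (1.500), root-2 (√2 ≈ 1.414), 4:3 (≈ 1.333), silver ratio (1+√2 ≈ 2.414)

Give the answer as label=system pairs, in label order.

A=root-2, B=3:2, C=silver ratio, D=4:3

A = 720/509 ≈ 1.415 → root-2 (1.414)
B = 1391/924 ≈ 1.505 → 3:2 (1.500)
C = 1838/759 ≈ 2.422 → silver ratio (2.414)
D = 1543/1158 ≈ 1.332 → 4:3 (1.333)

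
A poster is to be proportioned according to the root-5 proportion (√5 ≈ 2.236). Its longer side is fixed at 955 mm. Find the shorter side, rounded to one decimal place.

root-5 ≈ 2.23607.
Shorter side = 955 ÷ 2.23607 ≈ 427.089 → 427.1 mm.

427.1 mm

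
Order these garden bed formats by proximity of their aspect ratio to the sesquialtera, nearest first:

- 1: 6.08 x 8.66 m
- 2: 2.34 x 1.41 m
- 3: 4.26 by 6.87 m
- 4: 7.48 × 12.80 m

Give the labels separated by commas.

1, 3, 2, 4

1: 8.66/6.08 ≈ 1.424 → |1.424 − 1.500| = 0.076
2: 2.34/1.41 ≈ 1.660 → |1.660 − 1.500| = 0.160
3: 6.87/4.26 ≈ 1.613 → |1.613 − 1.500| = 0.113
4: 12.80/7.48 ≈ 1.711 → |1.711 − 1.500| = 0.211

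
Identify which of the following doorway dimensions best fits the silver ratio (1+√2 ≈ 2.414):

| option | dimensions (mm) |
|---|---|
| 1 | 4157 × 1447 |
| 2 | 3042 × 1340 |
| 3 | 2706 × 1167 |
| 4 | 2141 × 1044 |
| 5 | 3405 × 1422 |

Target silver ratio ≈ 2.414.
1: 2.873 (Δ0.459)  2: 2.270 (Δ0.144)  3: 2.319 (Δ0.095)  4: 2.051 (Δ0.363)  5: 2.395 (Δ0.019)

5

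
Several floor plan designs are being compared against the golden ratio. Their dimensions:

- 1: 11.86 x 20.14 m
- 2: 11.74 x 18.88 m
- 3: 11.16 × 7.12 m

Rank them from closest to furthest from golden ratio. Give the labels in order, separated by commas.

1: 20.14/11.86 ≈ 1.698 → |1.698 − 1.618| = 0.080
2: 18.88/11.74 ≈ 1.608 → |1.608 − 1.618| = 0.010
3: 11.16/7.12 ≈ 1.567 → |1.567 − 1.618| = 0.051

2, 3, 1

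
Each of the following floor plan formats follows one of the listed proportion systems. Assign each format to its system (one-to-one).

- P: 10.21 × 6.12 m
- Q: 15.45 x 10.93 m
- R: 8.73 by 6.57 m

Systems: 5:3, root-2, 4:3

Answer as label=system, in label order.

Ratios: P ≈ 1.668; Q ≈ 1.414; R ≈ 1.329.
Targets: 5:3 ≈ 1.667; root-2 ≈ 1.414; 4:3 ≈ 1.333.

P=5:3, Q=root-2, R=4:3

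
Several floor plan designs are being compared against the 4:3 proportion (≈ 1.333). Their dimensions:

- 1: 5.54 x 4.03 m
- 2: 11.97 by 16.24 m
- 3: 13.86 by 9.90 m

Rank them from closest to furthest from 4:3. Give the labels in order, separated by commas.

2, 1, 3

Ratios: 1 = 5.54 / 4.03 ≈ 1.375; 2 = 16.24 / 11.97 ≈ 1.357; 3 = 13.86 / 9.90 ≈ 1.400.
|Δ from 1.333|: 1 0.042; 2 0.024; 3 0.067.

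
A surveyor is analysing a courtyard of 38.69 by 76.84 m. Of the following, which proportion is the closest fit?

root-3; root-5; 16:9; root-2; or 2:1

2:1

76.84/38.69 ≈ 1.986. Nearest candidates are 2:1 (2.000, off by 0.014) and 16:9 (1.778, off by 0.208).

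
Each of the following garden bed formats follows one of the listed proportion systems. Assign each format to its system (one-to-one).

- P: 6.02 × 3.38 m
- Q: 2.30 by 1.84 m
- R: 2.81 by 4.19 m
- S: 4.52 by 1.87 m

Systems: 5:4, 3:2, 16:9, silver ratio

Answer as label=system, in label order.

P = 6.02/3.38 ≈ 1.781 → 16:9 (1.778)
Q = 2.30/1.84 ≈ 1.250 → 5:4 (1.250)
R = 4.19/2.81 ≈ 1.491 → 3:2 (1.500)
S = 4.52/1.87 ≈ 2.417 → silver ratio (2.414)

P=16:9, Q=5:4, R=3:2, S=silver ratio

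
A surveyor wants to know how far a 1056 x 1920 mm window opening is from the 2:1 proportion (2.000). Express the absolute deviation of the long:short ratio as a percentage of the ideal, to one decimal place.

Ratio = 1920 / 1056 ≈ 1.8182.
Ideal 2:1 = 2.0000. |1.8182 − 2.0000| / 2.0000 ≈ 9.09% → 9.1%.

9.1%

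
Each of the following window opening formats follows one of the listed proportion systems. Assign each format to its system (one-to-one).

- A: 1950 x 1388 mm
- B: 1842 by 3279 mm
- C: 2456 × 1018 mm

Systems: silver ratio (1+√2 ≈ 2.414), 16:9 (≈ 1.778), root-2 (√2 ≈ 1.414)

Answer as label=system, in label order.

A=root-2, B=16:9, C=silver ratio

A = 1950/1388 ≈ 1.405 → root-2 (1.414)
B = 3279/1842 ≈ 1.780 → 16:9 (1.778)
C = 2456/1018 ≈ 2.413 → silver ratio (2.414)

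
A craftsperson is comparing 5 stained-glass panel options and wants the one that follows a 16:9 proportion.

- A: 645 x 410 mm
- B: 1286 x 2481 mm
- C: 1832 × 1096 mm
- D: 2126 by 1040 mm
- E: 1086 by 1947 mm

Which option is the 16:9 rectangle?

Target 16:9 ≈ 1.778.
A: 1.573 (Δ0.205)  B: 1.929 (Δ0.151)  C: 1.672 (Δ0.106)  D: 2.044 (Δ0.266)  E: 1.793 (Δ0.015)

E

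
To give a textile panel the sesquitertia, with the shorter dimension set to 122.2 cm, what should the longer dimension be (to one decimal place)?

4:3 ≈ 1.33333.
Longer side = 122.2 × 1.33333 ≈ 162.933 → 162.9 cm.

162.9 cm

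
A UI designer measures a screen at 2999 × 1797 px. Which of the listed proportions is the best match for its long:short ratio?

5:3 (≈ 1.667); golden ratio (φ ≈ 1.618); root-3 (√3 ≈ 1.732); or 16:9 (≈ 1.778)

Ratio = 2999 / 1797 ≈ 1.669.
Distances: 5:3 1.667 (Δ 0.002); golden ratio 1.618 (Δ 0.051); root-3 1.732 (Δ 0.063); 16:9 1.778 (Δ 0.109).

5:3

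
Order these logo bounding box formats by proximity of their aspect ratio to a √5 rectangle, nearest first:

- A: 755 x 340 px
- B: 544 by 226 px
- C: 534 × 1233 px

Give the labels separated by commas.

A: 755/340 ≈ 2.221 → |2.221 − 2.236| = 0.015
B: 544/226 ≈ 2.407 → |2.407 − 2.236| = 0.171
C: 1233/534 ≈ 2.309 → |2.309 − 2.236| = 0.073

A, C, B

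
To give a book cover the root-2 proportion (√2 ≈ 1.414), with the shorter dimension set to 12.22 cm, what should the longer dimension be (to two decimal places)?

17.28 cm

root-2 ≈ 1.41421.
Longer side = 12.22 × 1.41421 ≈ 17.2816 → 17.28 cm.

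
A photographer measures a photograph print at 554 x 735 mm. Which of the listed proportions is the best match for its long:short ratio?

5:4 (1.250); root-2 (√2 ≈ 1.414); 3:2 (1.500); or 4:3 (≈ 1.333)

4:3

Ratio = 735 / 554 ≈ 1.327.
Distances: 5:4 1.250 (Δ 0.077); root-2 1.414 (Δ 0.087); 3:2 1.500 (Δ 0.173); 4:3 1.333 (Δ 0.006).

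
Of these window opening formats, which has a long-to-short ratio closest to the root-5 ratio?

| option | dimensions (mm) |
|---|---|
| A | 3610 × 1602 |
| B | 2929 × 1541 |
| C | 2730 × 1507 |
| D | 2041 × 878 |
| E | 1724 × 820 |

A

Ratios (long/short): A ≈ 2.253; B ≈ 1.901; C ≈ 1.812; D ≈ 2.325; E ≈ 2.102.
root-5 ≈ 2.236; option A is nearest (Δ 0.017).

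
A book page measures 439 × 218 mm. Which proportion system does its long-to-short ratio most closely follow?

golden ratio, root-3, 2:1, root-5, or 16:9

2:1

Ratio = 439 / 218 ≈ 2.014.
Distances: golden ratio 1.618 (Δ 0.396); root-3 1.732 (Δ 0.282); 2:1 2.000 (Δ 0.014); root-5 2.236 (Δ 0.222); 16:9 1.778 (Δ 0.236).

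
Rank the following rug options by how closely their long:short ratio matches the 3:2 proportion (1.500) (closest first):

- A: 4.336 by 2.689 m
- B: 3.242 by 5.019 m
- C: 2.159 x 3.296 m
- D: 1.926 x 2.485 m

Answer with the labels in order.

Ratios: A = 4.336 / 2.689 ≈ 1.612; B = 5.019 / 3.242 ≈ 1.548; C = 3.296 / 2.159 ≈ 1.527; D = 2.485 / 1.926 ≈ 1.290.
|Δ from 1.500|: A 0.112; B 0.048; C 0.027; D 0.210.

C, B, A, D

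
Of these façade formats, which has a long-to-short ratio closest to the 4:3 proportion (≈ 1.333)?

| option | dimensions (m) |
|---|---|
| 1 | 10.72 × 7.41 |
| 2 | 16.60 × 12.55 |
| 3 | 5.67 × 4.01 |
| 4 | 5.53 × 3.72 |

2

Target 4:3 ≈ 1.333.
1: 1.447 (Δ0.114)  2: 1.323 (Δ0.010)  3: 1.414 (Δ0.081)  4: 1.487 (Δ0.154)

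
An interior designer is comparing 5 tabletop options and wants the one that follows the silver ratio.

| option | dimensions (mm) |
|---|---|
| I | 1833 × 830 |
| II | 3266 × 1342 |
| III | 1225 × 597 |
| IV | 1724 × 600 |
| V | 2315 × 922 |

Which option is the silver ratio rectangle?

Target silver ratio ≈ 2.414.
I: 2.208 (Δ0.206)  II: 2.434 (Δ0.020)  III: 2.052 (Δ0.362)  IV: 2.873 (Δ0.459)  V: 2.511 (Δ0.097)

II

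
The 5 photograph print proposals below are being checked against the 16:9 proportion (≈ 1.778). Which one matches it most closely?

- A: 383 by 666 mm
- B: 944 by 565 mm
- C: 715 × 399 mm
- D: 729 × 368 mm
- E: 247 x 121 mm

Target 16:9 ≈ 1.778.
A: 1.739 (Δ0.039)  B: 1.671 (Δ0.107)  C: 1.792 (Δ0.014)  D: 1.981 (Δ0.203)  E: 2.041 (Δ0.263)

C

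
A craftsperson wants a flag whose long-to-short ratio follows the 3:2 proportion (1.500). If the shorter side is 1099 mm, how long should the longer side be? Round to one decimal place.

3:2 = 1.50000.
Longer side = 1099 × 1.50000 ≈ 1648.500 → 1648.5 mm.

1648.5 mm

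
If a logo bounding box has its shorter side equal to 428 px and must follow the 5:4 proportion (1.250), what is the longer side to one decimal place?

5:4 = 1.25000.
Longer side = 428 × 1.25000 ≈ 535.000 → 535.0 px.

535.0 px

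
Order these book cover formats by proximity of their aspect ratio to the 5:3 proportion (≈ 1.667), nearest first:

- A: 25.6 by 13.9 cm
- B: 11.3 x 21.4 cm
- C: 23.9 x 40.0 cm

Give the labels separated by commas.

C, A, B

A: 25.6/13.9 ≈ 1.842 → |1.842 − 1.667| = 0.175
B: 21.4/11.3 ≈ 1.894 → |1.894 − 1.667| = 0.227
C: 40.0/23.9 ≈ 1.674 → |1.674 − 1.667| = 0.007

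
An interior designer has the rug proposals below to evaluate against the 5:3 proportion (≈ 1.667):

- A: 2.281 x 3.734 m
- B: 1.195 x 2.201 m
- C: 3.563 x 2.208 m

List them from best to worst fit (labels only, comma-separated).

A: 3.734/2.281 ≈ 1.637 → |1.637 − 1.667| = 0.030
B: 2.201/1.195 ≈ 1.842 → |1.842 − 1.667| = 0.175
C: 3.563/2.208 ≈ 1.614 → |1.614 − 1.667| = 0.053

A, C, B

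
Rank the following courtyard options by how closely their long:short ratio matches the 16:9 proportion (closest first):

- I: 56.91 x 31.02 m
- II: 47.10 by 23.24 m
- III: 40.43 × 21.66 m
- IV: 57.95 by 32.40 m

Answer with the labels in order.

IV, I, III, II

I: 56.91/31.02 ≈ 1.835 → |1.835 − 1.778| = 0.057
II: 47.10/23.24 ≈ 2.027 → |2.027 − 1.778| = 0.249
III: 40.43/21.66 ≈ 1.867 → |1.867 − 1.778| = 0.089
IV: 57.95/32.40 ≈ 1.789 → |1.789 − 1.778| = 0.011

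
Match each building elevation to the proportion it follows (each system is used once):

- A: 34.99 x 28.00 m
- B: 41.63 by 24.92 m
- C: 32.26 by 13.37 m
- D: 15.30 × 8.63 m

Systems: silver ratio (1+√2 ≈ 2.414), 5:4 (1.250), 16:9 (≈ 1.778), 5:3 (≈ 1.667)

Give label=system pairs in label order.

Ratios: A ≈ 1.250; B ≈ 1.671; C ≈ 2.413; D ≈ 1.773.
Targets: silver ratio ≈ 2.414; 5:4 ≈ 1.250; 16:9 ≈ 1.778; 5:3 ≈ 1.667.

A=5:4, B=5:3, C=silver ratio, D=16:9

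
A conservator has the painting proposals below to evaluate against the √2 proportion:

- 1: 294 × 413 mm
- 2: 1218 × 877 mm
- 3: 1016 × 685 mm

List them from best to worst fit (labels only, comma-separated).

Ratios: 1 = 413 / 294 ≈ 1.405; 2 = 1218 / 877 ≈ 1.389; 3 = 1016 / 685 ≈ 1.483.
|Δ from 1.414|: 1 0.009; 2 0.025; 3 0.069.

1, 2, 3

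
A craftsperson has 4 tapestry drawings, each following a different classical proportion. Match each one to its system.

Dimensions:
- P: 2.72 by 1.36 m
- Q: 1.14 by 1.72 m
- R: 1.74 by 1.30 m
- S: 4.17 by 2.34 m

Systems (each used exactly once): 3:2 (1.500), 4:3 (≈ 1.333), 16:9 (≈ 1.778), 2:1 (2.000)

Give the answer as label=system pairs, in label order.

P = 2.72/1.36 ≈ 2.000 → 2:1 (2.000)
Q = 1.72/1.14 ≈ 1.509 → 3:2 (1.500)
R = 1.74/1.30 ≈ 1.338 → 4:3 (1.333)
S = 4.17/2.34 ≈ 1.782 → 16:9 (1.778)

P=2:1, Q=3:2, R=4:3, S=16:9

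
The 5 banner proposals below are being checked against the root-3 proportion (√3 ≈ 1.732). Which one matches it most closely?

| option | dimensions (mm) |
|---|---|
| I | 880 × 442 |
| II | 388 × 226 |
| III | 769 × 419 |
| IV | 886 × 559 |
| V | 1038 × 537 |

Target root-3 ≈ 1.732.
I: 1.991 (Δ0.259)  II: 1.717 (Δ0.015)  III: 1.835 (Δ0.103)  IV: 1.585 (Δ0.147)  V: 1.933 (Δ0.201)

II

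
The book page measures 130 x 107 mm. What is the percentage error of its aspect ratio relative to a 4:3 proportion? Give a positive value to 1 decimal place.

Ratio = 130 / 107 ≈ 1.2150.
Ideal 4:3 ≈ 1.3333. |1.2150 − 1.3333| / 1.3333 ≈ 8.87% → 8.9%.

8.9%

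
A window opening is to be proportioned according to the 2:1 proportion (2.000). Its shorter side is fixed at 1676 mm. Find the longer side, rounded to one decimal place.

3352.0 mm

2:1 = 2.00000.
Longer side = 1676 × 2.00000 ≈ 3352.000 → 3352.0 mm.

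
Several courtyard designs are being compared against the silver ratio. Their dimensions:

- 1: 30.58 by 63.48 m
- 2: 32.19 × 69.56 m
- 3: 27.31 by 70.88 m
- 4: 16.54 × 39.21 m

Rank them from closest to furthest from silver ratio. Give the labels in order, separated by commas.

1: 63.48/30.58 ≈ 2.076 → |2.076 − 2.414| = 0.338
2: 69.56/32.19 ≈ 2.161 → |2.161 − 2.414| = 0.253
3: 70.88/27.31 ≈ 2.595 → |2.595 − 2.414| = 0.181
4: 39.21/16.54 ≈ 2.371 → |2.371 − 2.414| = 0.043

4, 3, 2, 1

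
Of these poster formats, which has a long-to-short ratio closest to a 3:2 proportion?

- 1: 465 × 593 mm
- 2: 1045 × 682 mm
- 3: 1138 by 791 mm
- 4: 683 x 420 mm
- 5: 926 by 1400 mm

Ratios (long/short): 1 ≈ 1.275; 2 ≈ 1.532; 3 ≈ 1.439; 4 ≈ 1.626; 5 ≈ 1.512.
3:2 ≈ 1.500; option 5 is nearest (Δ 0.012).

5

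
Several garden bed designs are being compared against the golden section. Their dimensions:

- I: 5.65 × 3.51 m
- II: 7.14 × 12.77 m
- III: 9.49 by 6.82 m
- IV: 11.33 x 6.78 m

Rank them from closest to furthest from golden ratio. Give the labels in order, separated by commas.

Ratios: I = 5.65 / 3.51 ≈ 1.610; II = 12.77 / 7.14 ≈ 1.789; III = 9.49 / 6.82 ≈ 1.391; IV = 11.33 / 6.78 ≈ 1.671.
|Δ from 1.618|: I 0.008; II 0.171; III 0.227; IV 0.053.

I, IV, II, III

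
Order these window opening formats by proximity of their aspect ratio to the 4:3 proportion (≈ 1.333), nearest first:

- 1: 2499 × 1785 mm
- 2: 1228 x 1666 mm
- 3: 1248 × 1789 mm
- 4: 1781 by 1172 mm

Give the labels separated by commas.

2, 1, 3, 4

1: 2499/1785 ≈ 1.400 → |1.400 − 1.333| = 0.067
2: 1666/1228 ≈ 1.357 → |1.357 − 1.333| = 0.024
3: 1789/1248 ≈ 1.433 → |1.433 − 1.333| = 0.100
4: 1781/1172 ≈ 1.520 → |1.520 − 1.333| = 0.187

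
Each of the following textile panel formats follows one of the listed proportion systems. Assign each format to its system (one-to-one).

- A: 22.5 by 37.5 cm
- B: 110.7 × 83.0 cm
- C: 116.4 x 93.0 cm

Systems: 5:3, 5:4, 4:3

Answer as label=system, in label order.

A=5:3, B=4:3, C=5:4

Ratios: A ≈ 1.667; B ≈ 1.334; C ≈ 1.252.
Targets: 5:3 ≈ 1.667; 5:4 ≈ 1.250; 4:3 ≈ 1.333.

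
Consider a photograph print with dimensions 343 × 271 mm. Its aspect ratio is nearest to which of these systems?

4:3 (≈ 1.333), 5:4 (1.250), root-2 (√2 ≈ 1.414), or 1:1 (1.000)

5:4

Ratio = 343 / 271 ≈ 1.266.
Distances: 4:3 1.333 (Δ 0.067); 5:4 1.250 (Δ 0.016); root-2 1.414 (Δ 0.148); 1:1 1.000 (Δ 0.266).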